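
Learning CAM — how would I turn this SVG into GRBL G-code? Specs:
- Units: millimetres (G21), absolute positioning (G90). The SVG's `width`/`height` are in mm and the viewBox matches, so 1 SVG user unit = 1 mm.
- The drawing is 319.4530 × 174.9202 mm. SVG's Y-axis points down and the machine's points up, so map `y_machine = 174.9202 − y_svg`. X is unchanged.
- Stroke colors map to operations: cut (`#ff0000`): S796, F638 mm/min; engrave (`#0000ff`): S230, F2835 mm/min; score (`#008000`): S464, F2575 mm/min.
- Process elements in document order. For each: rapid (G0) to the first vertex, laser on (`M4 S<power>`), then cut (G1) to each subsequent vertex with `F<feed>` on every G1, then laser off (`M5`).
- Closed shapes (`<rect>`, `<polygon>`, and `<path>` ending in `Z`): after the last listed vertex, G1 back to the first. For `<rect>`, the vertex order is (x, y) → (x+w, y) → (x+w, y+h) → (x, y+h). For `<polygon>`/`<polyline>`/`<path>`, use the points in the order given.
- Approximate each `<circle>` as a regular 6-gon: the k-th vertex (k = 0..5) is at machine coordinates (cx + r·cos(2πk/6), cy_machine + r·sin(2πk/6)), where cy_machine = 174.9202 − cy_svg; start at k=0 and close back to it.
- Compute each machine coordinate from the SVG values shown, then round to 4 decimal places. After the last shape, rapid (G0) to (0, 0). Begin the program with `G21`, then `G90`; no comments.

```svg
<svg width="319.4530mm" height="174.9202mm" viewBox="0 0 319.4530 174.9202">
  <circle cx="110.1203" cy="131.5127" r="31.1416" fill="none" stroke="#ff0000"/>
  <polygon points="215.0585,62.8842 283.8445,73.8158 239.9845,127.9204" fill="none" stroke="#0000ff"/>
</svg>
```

1 u = 1 mm; y_m = 174.9202 − y.

[1] `<circle>` circle, #ff0000→cut S796 F638: (141.2619,43.4075) → (125.6911,70.3769) → (94.5495,70.3769) → (78.9787,43.4075) → (94.5495,16.4381) → (125.6911,16.4381) → (141.2619,43.4075) (closed)

[2] `<polygon>` regular polygon, #0000ff→engrave S230 F2835: (215.0585,112.0360) → (283.8445,101.1044) → (239.9845,46.9998) → (215.0585,112.0360) (closed)

G21
G90
G0 X141.2619 Y43.4075
M4 S796
G1 X125.6911 Y70.3769 F638
G1 X94.5495 Y70.3769 F638
G1 X78.9787 Y43.4075 F638
G1 X94.5495 Y16.4381 F638
G1 X125.6911 Y16.4381 F638
G1 X141.2619 Y43.4075 F638
M5
G0 X215.0585 Y112.0360
M4 S230
G1 X283.8445 Y101.1044 F2835
G1 X239.9845 Y46.9998 F2835
G1 X215.0585 Y112.0360 F2835
M5
G0 X0.0000 Y0.0000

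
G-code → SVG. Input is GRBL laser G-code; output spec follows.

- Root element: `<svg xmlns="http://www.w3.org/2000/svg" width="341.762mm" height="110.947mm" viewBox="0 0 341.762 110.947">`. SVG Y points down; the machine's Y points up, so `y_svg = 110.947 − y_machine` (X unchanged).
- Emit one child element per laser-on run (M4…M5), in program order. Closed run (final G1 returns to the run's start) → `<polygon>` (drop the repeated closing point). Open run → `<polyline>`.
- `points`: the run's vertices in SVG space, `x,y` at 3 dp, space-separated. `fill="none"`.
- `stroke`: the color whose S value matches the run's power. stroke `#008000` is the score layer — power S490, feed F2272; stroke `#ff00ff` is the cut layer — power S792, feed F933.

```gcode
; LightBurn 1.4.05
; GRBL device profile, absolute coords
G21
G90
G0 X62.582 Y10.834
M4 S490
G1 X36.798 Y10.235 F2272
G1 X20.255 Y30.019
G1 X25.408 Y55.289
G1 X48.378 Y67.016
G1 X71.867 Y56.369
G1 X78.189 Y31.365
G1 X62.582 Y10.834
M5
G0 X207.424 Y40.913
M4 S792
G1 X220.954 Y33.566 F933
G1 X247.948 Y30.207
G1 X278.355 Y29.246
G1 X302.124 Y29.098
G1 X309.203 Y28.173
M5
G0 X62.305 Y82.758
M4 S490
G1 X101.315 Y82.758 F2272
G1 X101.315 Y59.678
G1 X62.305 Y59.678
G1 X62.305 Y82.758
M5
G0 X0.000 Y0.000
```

Machine Y-up, SVG Y-down with viewBox height 110.947, so y_svg = 110.947 − y_machine; X carries over.

Run 1: power S490 maps to stroke `#008000` (score). The run returns to its start, so emit a `<polygon>` with points (Y-flipped): 62.582,100.113 36.798,100.712 20.255,80.928 25.408,55.658 48.378,43.931 71.867,54.578 78.189,79.582.

Run 2: the run's S792 means `#ff00ff` (cut). The run is open, so emit a `<polyline>` with points (Y-flipped): 207.424,70.034 220.954,77.381 247.948,80.740 278.355,81.701 302.124,81.849 309.203,82.774.

Run 3: S490 ⇒ score layer `#008000`. The run returns to its start, so emit a `<polygon>` with points (Y-flipped): 62.305,28.189 101.315,28.189 101.315,51.269 62.305,51.269.

<svg xmlns="http://www.w3.org/2000/svg" width="341.762mm" height="110.947mm" viewBox="0 0 341.762 110.947">
  <polygon points="62.582,100.113 36.798,100.712 20.255,80.928 25.408,55.658 48.378,43.931 71.867,54.578 78.189,79.582" fill="none" stroke="#008000"/>
  <polyline points="207.424,70.034 220.954,77.381 247.948,80.740 278.355,81.701 302.124,81.849 309.203,82.774" fill="none" stroke="#ff00ff"/>
  <polygon points="62.305,28.189 101.315,28.189 101.315,51.269 62.305,51.269" fill="none" stroke="#008000"/>
</svg>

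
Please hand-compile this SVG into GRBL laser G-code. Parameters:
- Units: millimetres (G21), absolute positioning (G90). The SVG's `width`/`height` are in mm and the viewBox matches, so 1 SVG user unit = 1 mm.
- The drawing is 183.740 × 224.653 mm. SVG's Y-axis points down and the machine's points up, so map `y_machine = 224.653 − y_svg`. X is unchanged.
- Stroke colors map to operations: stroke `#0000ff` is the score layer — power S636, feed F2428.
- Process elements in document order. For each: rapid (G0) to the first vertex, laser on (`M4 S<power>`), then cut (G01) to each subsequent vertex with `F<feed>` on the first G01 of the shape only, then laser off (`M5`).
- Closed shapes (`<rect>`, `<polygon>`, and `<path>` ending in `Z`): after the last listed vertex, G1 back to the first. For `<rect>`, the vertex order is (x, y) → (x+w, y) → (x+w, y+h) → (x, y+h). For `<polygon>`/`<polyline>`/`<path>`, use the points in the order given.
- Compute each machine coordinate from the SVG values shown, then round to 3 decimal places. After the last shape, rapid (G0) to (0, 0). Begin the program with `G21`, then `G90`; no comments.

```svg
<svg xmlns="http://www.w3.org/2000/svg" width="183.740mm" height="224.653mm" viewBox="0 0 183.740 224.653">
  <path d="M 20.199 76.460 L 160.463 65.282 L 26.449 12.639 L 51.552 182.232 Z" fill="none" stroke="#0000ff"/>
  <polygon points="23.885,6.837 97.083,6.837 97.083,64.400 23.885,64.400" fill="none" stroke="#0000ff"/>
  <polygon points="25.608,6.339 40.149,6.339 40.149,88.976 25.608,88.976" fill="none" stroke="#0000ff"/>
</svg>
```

G21
G90
G0 X20.199 Y148.193
M4 S636
G01 X160.463 Y159.371 F2428
G01 X26.449 Y212.014
G01 X51.552 Y42.421
G01 X20.199 Y148.193
M5
G0 X23.885 Y217.816
M4 S636
G01 X97.083 Y217.816 F2428
G01 X97.083 Y160.253
G01 X23.885 Y160.253
G01 X23.885 Y217.816
M5
G0 X25.608 Y218.314
M4 S636
G01 X40.149 Y218.314 F2428
G01 X40.149 Y135.677
G01 X25.608 Y135.677
G01 X25.608 Y218.314
M5
G0 X0.000 Y0.000

viewBox `0 0 183.740 224.653` with mm width/height → 1 unit = 1 mm. Flip: y_m = 224.653 − y_svg.

**Shape 1** — `<path>` closed polygon, stroke `#0000ff` → score (S636, F2428). Machine vertices: (20.199,148.193) → (160.463,159.371) → (26.449,212.014) → (51.552,42.421) → (20.199,148.193). Closed: final G1 returns to the first vertex.

**Shape 2** — `<polygon>` rectangle, stroke `#0000ff` → score (S636, F2428). Machine vertices: (23.885,217.816) → (97.083,217.816) → (97.083,160.253) → (23.885,160.253) → (23.885,217.816). Closed: final G1 returns to the first vertex.

**Shape 3** — `<polygon>` rectangle, stroke `#0000ff` → score (S636, F2428). Machine vertices: (25.608,218.314) → (40.149,218.314) → (40.149,135.677) → (25.608,135.677) → (25.608,218.314). Closed: final G1 returns to the first vertex.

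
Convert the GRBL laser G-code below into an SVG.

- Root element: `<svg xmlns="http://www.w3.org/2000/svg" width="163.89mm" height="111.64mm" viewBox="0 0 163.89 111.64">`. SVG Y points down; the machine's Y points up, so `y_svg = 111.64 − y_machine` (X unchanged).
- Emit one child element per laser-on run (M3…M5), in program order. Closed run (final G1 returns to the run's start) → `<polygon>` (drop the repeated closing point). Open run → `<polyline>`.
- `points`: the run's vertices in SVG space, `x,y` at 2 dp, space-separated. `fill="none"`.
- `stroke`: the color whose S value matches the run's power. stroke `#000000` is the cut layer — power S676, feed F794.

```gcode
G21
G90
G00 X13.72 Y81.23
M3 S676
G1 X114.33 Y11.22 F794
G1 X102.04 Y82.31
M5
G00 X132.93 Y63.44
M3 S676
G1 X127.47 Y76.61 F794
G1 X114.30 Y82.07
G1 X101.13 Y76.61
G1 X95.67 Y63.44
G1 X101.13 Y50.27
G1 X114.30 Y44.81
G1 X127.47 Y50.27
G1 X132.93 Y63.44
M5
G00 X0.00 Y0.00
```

Each laser-on run becomes one SVG element. Flip Y back into SVG space with y_svg = 111.64 − y_machine. Every run uses S676, so all elements get stroke `#000000` (cut).

Run 1: The run is open, so emit a `<polyline>` with points (Y-flipped): 13.72,30.41 114.33,100.42 102.04,29.33.

Run 2: The run returns to its start, so emit a `<polygon>` with points (Y-flipped): 132.93,48.20 127.47,35.03 114.30,29.57 101.13,35.03 95.67,48.20 101.13,61.37 114.30,66.83 127.47,61.37.

<svg xmlns="http://www.w3.org/2000/svg" width="163.89mm" height="111.64mm" viewBox="0 0 163.89 111.64">
  <polyline points="13.72,30.41 114.33,100.42 102.04,29.33" fill="none" stroke="#000000"/>
  <polygon points="132.93,48.20 127.47,35.03 114.30,29.57 101.13,35.03 95.67,48.20 101.13,61.37 114.30,66.83 127.47,61.37" fill="none" stroke="#000000"/>
</svg>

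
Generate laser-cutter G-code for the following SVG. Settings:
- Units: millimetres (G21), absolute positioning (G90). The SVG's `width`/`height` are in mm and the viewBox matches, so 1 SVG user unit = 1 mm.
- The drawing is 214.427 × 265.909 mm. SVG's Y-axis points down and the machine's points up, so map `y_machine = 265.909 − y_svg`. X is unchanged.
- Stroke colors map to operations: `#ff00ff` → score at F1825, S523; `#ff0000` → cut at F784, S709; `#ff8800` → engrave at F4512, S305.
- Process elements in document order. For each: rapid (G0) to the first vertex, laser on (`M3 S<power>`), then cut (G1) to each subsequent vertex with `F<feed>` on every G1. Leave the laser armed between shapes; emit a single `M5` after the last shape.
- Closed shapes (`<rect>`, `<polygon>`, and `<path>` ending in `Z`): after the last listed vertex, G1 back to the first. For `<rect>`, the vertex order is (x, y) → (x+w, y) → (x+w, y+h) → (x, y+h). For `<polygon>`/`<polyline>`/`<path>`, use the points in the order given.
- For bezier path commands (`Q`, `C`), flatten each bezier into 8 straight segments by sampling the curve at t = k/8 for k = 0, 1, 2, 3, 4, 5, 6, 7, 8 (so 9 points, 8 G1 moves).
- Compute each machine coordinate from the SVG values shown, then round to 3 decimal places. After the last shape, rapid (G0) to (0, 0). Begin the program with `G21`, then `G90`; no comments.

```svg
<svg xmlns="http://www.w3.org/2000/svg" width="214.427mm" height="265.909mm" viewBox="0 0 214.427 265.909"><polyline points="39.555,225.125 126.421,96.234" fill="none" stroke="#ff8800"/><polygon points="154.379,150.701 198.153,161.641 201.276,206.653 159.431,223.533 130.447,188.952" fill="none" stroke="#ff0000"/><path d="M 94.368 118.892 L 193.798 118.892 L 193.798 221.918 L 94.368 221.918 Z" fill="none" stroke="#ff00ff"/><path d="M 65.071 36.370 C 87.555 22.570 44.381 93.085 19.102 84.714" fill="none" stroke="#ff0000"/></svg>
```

1 u = 1 mm; y_m = 265.909 − y.

[1] `<polyline>` line segment, #ff8800→engrave S305 F4512: (39.555,40.784) → (126.421,169.675)

[2] `<polygon>` regular polygon, #ff0000→cut S709 F784: (154.379,115.208) → (198.153,104.268) → (201.276,59.256) → (159.431,42.376) → (130.447,76.957) → (154.379,115.208) (closed)

[3] `<path>` rectangle, #ff00ff→score S523 F1825: (94.368,147.017) → (193.798,147.017) → (193.798,43.991) → (94.368,43.991) → (94.368,147.017) (closed)

[4] `<path>` cubic bezier, #ff0000→cut S709 F784: (65.071,229.539) → (70.588,231.080) → (70.929,226.630) → (67.072,218.100) → (59.998,207.403) → (50.684,196.451) → (40.111,187.158) → (29.257,181.435) → (19.102,181.195)

G21
G90
G0 X39.555 Y40.784
M3 S305
G1 X126.421 Y169.675 F4512
G0 X154.379 Y115.208
M3 S709
G1 X198.153 Y104.268 F784
G1 X201.276 Y59.256 F784
G1 X159.431 Y42.376 F784
G1 X130.447 Y76.957 F784
G1 X154.379 Y115.208 F784
G0 X94.368 Y147.017
M3 S523
G1 X193.798 Y147.017 F1825
G1 X193.798 Y43.991 F1825
G1 X94.368 Y43.991 F1825
G1 X94.368 Y147.017 F1825
G0 X65.071 Y229.539
M3 S709
G1 X70.588 Y231.080 F784
G1 X70.929 Y226.630 F784
G1 X67.072 Y218.100 F784
G1 X59.998 Y207.403 F784
G1 X50.684 Y196.451 F784
G1 X40.111 Y187.158 F784
G1 X29.257 Y181.435 F784
G1 X19.102 Y181.195 F784
M5
G0 X0.000 Y0.000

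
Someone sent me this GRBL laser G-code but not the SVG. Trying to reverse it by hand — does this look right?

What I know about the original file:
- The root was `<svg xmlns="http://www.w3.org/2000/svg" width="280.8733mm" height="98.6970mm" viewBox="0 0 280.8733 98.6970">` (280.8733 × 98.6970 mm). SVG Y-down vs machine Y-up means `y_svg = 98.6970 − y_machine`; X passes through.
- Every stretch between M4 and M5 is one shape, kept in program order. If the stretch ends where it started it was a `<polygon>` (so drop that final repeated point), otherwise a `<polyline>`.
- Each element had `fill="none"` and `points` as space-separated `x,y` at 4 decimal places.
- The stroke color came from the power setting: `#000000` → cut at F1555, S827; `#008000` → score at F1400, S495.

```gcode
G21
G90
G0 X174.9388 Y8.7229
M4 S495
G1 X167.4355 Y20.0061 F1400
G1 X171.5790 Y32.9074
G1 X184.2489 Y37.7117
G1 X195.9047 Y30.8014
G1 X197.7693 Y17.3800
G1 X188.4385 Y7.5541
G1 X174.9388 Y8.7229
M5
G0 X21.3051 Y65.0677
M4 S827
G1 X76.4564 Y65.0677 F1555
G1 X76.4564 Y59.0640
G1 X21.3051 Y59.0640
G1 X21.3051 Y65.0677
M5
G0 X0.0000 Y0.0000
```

Each laser-on run becomes one SVG element. Flip Y back into SVG space with y_svg = 98.6970 − y_machine.

Run 1: S495 ⇒ score layer `#008000`. The run returns to its start, so emit a `<polygon>` with points (Y-flipped): 174.9388,89.9741 167.4355,78.6909 171.5790,65.7896 184.2489,60.9853 195.9047,67.8956 197.7693,81.3170 188.4385,91.1429.

Run 2: S827 ⇒ cut layer `#000000`. The run returns to its start, so emit a `<polygon>` with points (Y-flipped): 21.3051,33.6293 76.4564,33.6293 76.4564,39.6330 21.3051,39.6330.

<svg xmlns="http://www.w3.org/2000/svg" width="280.8733mm" height="98.6970mm" viewBox="0 0 280.8733 98.6970">
  <polygon points="174.9388,89.9741 167.4355,78.6909 171.5790,65.7896 184.2489,60.9853 195.9047,67.8956 197.7693,81.3170 188.4385,91.1429" fill="none" stroke="#008000"/>
  <polygon points="21.3051,33.6293 76.4564,33.6293 76.4564,39.6330 21.3051,39.6330" fill="none" stroke="#000000"/>
</svg>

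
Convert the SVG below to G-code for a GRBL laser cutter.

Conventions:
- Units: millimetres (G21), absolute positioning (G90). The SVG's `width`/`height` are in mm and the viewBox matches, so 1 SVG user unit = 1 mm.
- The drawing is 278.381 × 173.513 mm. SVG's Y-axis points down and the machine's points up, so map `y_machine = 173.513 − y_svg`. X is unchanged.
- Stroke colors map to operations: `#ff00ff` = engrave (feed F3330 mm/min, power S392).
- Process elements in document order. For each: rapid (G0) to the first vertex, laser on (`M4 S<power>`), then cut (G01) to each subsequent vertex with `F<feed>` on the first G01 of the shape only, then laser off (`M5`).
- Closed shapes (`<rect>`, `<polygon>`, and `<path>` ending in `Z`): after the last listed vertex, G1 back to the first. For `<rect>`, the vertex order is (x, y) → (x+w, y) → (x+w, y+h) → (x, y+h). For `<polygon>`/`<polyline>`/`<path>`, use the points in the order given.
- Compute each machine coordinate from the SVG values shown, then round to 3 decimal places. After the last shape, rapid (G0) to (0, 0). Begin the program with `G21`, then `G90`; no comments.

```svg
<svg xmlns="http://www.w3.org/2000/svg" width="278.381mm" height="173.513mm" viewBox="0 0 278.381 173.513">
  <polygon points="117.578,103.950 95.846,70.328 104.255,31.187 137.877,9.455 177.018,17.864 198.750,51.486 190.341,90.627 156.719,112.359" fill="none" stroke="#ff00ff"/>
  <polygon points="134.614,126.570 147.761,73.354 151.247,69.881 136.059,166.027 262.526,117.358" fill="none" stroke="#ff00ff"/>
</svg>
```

G21
G90
G0 X117.578 Y69.563
M4 S392
G01 X95.846 Y103.185 F3330
G01 X104.255 Y142.326
G01 X137.877 Y164.058
G01 X177.018 Y155.649
G01 X198.750 Y122.027
G01 X190.341 Y82.886
G01 X156.719 Y61.154
G01 X117.578 Y69.563
M5
G0 X134.614 Y46.943
M4 S392
G01 X147.761 Y100.159 F3330
G01 X151.247 Y103.632
G01 X136.059 Y7.486
G01 X262.526 Y56.155
G01 X134.614 Y46.943
M5
G0 X0.000 Y0.000

viewBox `0 0 278.381 173.513` with mm width/height → 1 unit = 1 mm. Flip: y_m = 173.513 − y_svg.

**Shape 1** — `<polygon>` regular polygon, stroke `#ff00ff` → engrave (S392, F3330). Machine vertices: (117.578,69.563) → (95.846,103.185) → (104.255,142.326) → (137.877,164.058) → (177.018,155.649) → (198.750,122.027) → (190.341,82.886) → (156.719,61.154) → (117.578,69.563). Closed: final G1 returns to the first vertex.

**Shape 2** — `<polygon>` closed polygon, stroke `#ff00ff` → engrave (S392, F3330). Machine vertices: (134.614,46.943) → (147.761,100.159) → (151.247,103.632) → (136.059,7.486) → (262.526,56.155) → (134.614,46.943). Closed: final G1 returns to the first vertex.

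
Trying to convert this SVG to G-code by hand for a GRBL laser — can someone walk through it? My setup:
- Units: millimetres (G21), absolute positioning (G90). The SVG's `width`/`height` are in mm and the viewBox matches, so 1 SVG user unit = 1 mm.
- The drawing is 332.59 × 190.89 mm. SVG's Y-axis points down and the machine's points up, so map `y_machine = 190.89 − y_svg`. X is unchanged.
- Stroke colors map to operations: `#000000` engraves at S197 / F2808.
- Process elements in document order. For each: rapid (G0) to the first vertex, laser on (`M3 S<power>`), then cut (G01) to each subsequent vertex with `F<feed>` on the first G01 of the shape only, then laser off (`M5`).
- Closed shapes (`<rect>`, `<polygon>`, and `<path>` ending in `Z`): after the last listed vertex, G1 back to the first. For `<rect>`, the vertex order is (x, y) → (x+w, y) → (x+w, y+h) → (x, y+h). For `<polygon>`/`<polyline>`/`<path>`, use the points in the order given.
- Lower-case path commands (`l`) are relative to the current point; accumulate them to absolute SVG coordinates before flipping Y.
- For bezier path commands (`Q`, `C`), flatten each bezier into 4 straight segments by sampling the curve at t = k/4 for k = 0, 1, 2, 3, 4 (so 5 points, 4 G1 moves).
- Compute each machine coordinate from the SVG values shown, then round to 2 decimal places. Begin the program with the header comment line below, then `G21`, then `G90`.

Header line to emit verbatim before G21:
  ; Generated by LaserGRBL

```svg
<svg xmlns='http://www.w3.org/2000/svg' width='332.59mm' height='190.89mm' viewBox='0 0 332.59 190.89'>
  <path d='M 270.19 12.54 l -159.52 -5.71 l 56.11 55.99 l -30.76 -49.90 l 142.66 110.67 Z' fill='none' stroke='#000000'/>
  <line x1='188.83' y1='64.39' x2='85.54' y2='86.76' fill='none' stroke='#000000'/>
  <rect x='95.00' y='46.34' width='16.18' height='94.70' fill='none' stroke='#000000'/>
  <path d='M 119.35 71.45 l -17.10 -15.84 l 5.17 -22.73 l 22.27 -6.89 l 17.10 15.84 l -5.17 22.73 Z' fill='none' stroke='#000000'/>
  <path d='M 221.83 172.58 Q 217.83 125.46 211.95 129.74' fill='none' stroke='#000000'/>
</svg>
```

viewBox `0 0 332.59 190.89` with mm width/height → 1 unit = 1 mm. Flip: y_m = 190.89 − y_svg.

**Shape 1** — `<path>` closed polygon, stroke `#000000` → engrave (S197, F2808). Machine vertices: (270.19,178.35) → (110.67,184.06) → (166.78,128.07) → (136.02,177.97) → (278.68,67.30) → (270.19,178.35). Closed: final G1 returns to the first vertex.

**Shape 2** — `<line>` line segment, stroke `#000000` → engrave (S197, F2808). Machine vertices: (188.83,126.50) → (85.54,104.13). Open path.

**Shape 3** — `<rect>` rectangle, stroke `#000000` → engrave (S197, F2808). Machine vertices: (95.00,144.55) → (111.18,144.55) → (111.18,49.85) → (95.00,49.85) → (95.00,144.55). Closed: final G1 returns to the first vertex.

**Shape 4** — `<path>` regular polygon, stroke `#000000` → engrave (S197, F2808). Machine vertices: (119.35,119.44) → (102.25,135.28) → (107.42,158.01) → (129.69,164.90) → (146.79,149.06) → (141.62,126.33) → (119.35,119.44). Closed: final G1 returns to the first vertex.

**Shape 5** — `<path>` quadratic bezier, stroke `#000000` → engrave (S197, F2808). Control points (SVG): P0=(221.83,172.58), P1=(217.83,125.46), P2=(211.95,129.74); sampled at t=k/4. Machine vertices: (221.83,18.31) → (219.71,38.66) → (217.36,52.58) → (214.77,60.08) → (211.95,61.15). Open path.

; Generated by LaserGRBL
G21
G90
G0 X270.19 Y178.35
M3 S197
G01 X110.67 Y184.06 F2808
G01 X166.78 Y128.07
G01 X136.02 Y177.97
G01 X278.68 Y67.30
G01 X270.19 Y178.35
M5
G0 X188.83 Y126.50
M3 S197
G01 X85.54 Y104.13 F2808
M5
G0 X95.00 Y144.55
M3 S197
G01 X111.18 Y144.55 F2808
G01 X111.18 Y49.85
G01 X95.00 Y49.85
G01 X95.00 Y144.55
M5
G0 X119.35 Y119.44
M3 S197
G01 X102.25 Y135.28 F2808
G01 X107.42 Y158.01
G01 X129.69 Y164.90
G01 X146.79 Y149.06
G01 X141.62 Y126.33
G01 X119.35 Y119.44
M5
G0 X221.83 Y18.31
M3 S197
G01 X219.71 Y38.66 F2808
G01 X217.36 Y52.58
G01 X214.77 Y60.08
G01 X211.95 Y61.15
M5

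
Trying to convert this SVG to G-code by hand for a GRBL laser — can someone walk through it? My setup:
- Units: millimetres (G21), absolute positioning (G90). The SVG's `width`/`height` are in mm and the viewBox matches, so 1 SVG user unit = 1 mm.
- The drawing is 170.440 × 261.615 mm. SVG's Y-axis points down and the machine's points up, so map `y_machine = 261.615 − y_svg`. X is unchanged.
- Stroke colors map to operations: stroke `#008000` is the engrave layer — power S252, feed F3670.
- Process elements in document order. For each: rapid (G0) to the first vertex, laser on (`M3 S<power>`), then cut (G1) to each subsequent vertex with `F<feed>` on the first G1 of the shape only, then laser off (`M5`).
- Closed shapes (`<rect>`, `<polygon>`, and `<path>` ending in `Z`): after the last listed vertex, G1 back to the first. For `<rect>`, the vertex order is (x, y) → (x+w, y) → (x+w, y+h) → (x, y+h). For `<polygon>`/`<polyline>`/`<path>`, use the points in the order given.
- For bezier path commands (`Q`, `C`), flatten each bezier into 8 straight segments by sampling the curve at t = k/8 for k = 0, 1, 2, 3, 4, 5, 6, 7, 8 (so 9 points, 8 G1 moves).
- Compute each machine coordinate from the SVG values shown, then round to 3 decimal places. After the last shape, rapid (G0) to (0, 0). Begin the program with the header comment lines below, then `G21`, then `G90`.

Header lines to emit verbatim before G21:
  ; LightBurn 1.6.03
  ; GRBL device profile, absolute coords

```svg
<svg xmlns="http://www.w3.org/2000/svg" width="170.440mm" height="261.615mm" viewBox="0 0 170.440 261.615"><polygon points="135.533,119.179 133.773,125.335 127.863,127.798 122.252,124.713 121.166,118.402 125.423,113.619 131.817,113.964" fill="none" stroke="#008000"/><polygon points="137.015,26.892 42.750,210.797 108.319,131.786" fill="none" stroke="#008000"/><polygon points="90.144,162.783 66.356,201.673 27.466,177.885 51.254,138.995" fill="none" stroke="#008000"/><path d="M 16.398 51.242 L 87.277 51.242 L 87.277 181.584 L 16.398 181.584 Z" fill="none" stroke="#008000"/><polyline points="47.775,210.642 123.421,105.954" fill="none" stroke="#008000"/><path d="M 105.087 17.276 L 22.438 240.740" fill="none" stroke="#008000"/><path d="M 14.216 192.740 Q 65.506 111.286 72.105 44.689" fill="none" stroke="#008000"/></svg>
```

Since the viewBox matches the mm dimensions, user units are millimetres directly. The only transform is the Y-flip y_m = 261.615 − y_svg.

Shape 1 is a regular polygon drawn with `<polygon>`. Its stroke #008000 means engrave at S252, F3670. After flipping Y the toolpath is (135.533,142.436) → (133.773,136.280) → (127.863,133.817) → (122.252,136.902) → (121.166,143.213) → (125.423,147.996) → (131.817,147.651) → (135.533,142.436), returning to the start.

Shape 2 is a closed polygon drawn with `<polygon>`. Its stroke #008000 means engrave at S252, F3670. After flipping Y the toolpath is (137.015,234.723) → (42.750,50.818) → (108.319,129.829) → (137.015,234.723), returning to the start.

Shape 3 is a regular polygon drawn with `<polygon>`. Its stroke #008000 means engrave at S252, F3670. After flipping Y the toolpath is (90.144,98.832) → (66.356,59.942) → (27.466,83.730) → (51.254,122.620) → (90.144,98.832), returning to the start.

Shape 4 is a rectangle drawn with `<path>`. Its stroke #008000 means engrave at S252, F3670. After flipping Y the toolpath is (16.398,210.373) → (87.277,210.373) → (87.277,80.031) → (16.398,80.031) → (16.398,210.373), returning to the start.

Shape 5 is a line segment drawn with `<polyline>`. Its stroke #008000 means engrave at S252, F3670. After flipping Y the toolpath is (47.775,50.973) → (123.421,155.661).

Shape 6 is a line segment drawn with `<path>`. Its stroke #008000 means engrave at S252, F3670. After flipping Y the toolpath is (105.087,244.339) → (22.438,20.875).

Shape 7 is a quadratic bezier drawn with `<path>`. Its stroke #008000 means engrave at S252, F3670. After flipping Y the toolpath is (14.216,68.875) → (26.340,89.006) → (37.068,108.673) → (46.399,127.876) → (54.333,146.615) → (60.871,164.889) → (66.012,182.699) → (69.757,200.045) → (72.105,216.926).

; LightBurn 1.6.03
; GRBL device profile, absolute coords
G21
G90
G0 X135.533 Y142.436
M3 S252
G1 X133.773 Y136.280 F3670
G1 X127.863 Y133.817
G1 X122.252 Y136.902
G1 X121.166 Y143.213
G1 X125.423 Y147.996
G1 X131.817 Y147.651
G1 X135.533 Y142.436
M5
G0 X137.015 Y234.723
M3 S252
G1 X42.750 Y50.818 F3670
G1 X108.319 Y129.829
G1 X137.015 Y234.723
M5
G0 X90.144 Y98.832
M3 S252
G1 X66.356 Y59.942 F3670
G1 X27.466 Y83.730
G1 X51.254 Y122.620
G1 X90.144 Y98.832
M5
G0 X16.398 Y210.373
M3 S252
G1 X87.277 Y210.373 F3670
G1 X87.277 Y80.031
G1 X16.398 Y80.031
G1 X16.398 Y210.373
M5
G0 X47.775 Y50.973
M3 S252
G1 X123.421 Y155.661 F3670
M5
G0 X105.087 Y244.339
M3 S252
G1 X22.438 Y20.875 F3670
M5
G0 X14.216 Y68.875
M3 S252
G1 X26.340 Y89.006 F3670
G1 X37.068 Y108.673
G1 X46.399 Y127.876
G1 X54.333 Y146.615
G1 X60.871 Y164.889
G1 X66.012 Y182.699
G1 X69.757 Y200.045
G1 X72.105 Y216.926
M5
G0 X0.000 Y0.000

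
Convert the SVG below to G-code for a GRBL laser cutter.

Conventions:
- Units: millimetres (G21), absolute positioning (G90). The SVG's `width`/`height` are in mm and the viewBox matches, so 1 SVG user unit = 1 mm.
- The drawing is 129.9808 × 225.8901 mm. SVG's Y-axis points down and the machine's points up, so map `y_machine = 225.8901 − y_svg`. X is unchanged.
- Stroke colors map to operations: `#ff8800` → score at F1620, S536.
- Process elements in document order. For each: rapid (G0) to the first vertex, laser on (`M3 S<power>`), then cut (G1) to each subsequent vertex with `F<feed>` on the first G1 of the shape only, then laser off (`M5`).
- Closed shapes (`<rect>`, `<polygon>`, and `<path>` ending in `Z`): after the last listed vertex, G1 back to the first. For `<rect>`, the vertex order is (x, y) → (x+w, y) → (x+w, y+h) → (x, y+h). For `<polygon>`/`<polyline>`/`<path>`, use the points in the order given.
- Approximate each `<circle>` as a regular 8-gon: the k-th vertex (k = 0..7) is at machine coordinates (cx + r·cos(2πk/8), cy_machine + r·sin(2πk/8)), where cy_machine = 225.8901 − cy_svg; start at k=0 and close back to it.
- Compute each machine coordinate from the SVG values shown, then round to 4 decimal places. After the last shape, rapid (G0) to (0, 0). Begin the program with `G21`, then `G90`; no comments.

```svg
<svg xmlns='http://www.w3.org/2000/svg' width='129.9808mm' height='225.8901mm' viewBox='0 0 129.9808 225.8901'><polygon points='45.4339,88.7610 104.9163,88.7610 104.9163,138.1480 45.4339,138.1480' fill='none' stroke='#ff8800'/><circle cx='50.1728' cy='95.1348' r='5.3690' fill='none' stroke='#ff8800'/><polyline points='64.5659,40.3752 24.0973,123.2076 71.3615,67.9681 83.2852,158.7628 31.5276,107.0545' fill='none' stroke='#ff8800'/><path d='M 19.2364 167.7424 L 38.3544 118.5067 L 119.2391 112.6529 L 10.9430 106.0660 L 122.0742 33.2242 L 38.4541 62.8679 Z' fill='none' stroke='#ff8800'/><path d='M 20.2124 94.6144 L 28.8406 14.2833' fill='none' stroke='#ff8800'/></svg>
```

Since the viewBox matches the mm dimensions, user units are millimetres directly. The only transform is the Y-flip y_m = 225.8901 − y_svg.

Shape 1 is a rectangle drawn with `<polygon>`. Its stroke #ff8800 means score at S536, F1620. After flipping Y the toolpath is (45.4339,137.1291) → (104.9163,137.1291) → (104.9163,87.7421) → (45.4339,87.7421) → (45.4339,137.1291), returning to the start.

Shape 2 is a circle drawn with `<circle>`. Its stroke #ff8800 means score at S536, F1620. After flipping Y the toolpath is (55.5418,130.7553) → (53.9693,134.5518) → (50.1728,136.1243) → (46.3763,134.5518) → (44.8038,130.7553) → (46.3763,126.9588) → (50.1728,125.3863) → (53.9693,126.9588) → (55.5418,130.7553), returning to the start.

Shape 3 is a open polyline drawn with `<polyline>`. Its stroke #ff8800 means score at S536, F1620. After flipping Y the toolpath is (64.5659,185.5149) → (24.0973,102.6825) → (71.3615,157.9220) → (83.2852,67.1273) → (31.5276,118.8356).

Shape 4 is a closed polygon drawn with `<path>`. Its stroke #ff8800 means score at S536, F1620. After flipping Y the toolpath is (19.2364,58.1477) → (38.3544,107.3834) → (119.2391,113.2372) → (10.9430,119.8241) → (122.0742,192.6659) → (38.4541,163.0222) → (19.2364,58.1477), returning to the start.

Shape 5 is a line segment drawn with `<path>`. Its stroke #ff8800 means score at S536, F1620. After flipping Y the toolpath is (20.2124,131.2757) → (28.8406,211.6068).

G21
G90
G0 X45.4339 Y137.1291
M3 S536
G1 X104.9163 Y137.1291 F1620
G1 X104.9163 Y87.7421
G1 X45.4339 Y87.7421
G1 X45.4339 Y137.1291
M5
G0 X55.5418 Y130.7553
M3 S536
G1 X53.9693 Y134.5518 F1620
G1 X50.1728 Y136.1243
G1 X46.3763 Y134.5518
G1 X44.8038 Y130.7553
G1 X46.3763 Y126.9588
G1 X50.1728 Y125.3863
G1 X53.9693 Y126.9588
G1 X55.5418 Y130.7553
M5
G0 X64.5659 Y185.5149
M3 S536
G1 X24.0973 Y102.6825 F1620
G1 X71.3615 Y157.9220
G1 X83.2852 Y67.1273
G1 X31.5276 Y118.8356
M5
G0 X19.2364 Y58.1477
M3 S536
G1 X38.3544 Y107.3834 F1620
G1 X119.2391 Y113.2372
G1 X10.9430 Y119.8241
G1 X122.0742 Y192.6659
G1 X38.4541 Y163.0222
G1 X19.2364 Y58.1477
M5
G0 X20.2124 Y131.2757
M3 S536
G1 X28.8406 Y211.6068 F1620
M5
G0 X0.0000 Y0.0000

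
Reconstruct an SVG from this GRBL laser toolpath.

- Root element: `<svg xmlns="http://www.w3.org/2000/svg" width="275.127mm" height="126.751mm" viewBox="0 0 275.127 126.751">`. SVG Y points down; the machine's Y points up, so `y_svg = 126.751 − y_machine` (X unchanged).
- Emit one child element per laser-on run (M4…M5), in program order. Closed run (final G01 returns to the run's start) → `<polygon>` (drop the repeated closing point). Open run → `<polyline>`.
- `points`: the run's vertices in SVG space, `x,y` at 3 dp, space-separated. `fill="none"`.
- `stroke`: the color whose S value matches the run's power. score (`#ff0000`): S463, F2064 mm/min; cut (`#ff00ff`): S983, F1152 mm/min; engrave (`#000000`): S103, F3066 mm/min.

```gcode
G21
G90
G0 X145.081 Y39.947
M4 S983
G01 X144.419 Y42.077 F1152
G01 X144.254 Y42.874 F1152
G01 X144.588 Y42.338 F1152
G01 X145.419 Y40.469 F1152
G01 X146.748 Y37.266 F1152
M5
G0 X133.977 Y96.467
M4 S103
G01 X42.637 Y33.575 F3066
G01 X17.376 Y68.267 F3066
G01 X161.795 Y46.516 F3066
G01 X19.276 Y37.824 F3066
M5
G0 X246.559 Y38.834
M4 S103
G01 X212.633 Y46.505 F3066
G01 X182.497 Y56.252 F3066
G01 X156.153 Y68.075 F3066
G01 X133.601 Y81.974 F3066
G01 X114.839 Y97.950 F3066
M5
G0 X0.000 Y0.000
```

<svg xmlns="http://www.w3.org/2000/svg" width="275.127mm" height="126.751mm" viewBox="0 0 275.127 126.751">
  <polyline points="145.081,86.804 144.419,84.674 144.254,83.877 144.588,84.413 145.419,86.282 146.748,89.485" fill="none" stroke="#ff00ff"/>
  <polyline points="133.977,30.284 42.637,93.176 17.376,58.484 161.795,80.235 19.276,88.927" fill="none" stroke="#000000"/>
  <polyline points="246.559,87.917 212.633,80.246 182.497,70.499 156.153,58.676 133.601,44.777 114.839,28.801" fill="none" stroke="#000000"/>
</svg>

Each laser-on run becomes one SVG element. Flip Y back into SVG space with y_svg = 126.751 − y_machine.

Run 1: power S983 maps to stroke `#ff00ff` (cut). The run is open, so emit a `<polyline>` with points (Y-flipped): 145.081,86.804 144.419,84.674 144.254,83.877 144.588,84.413 145.419,86.282 146.748,89.485.

Run 2: the run's S103 means `#000000` (engrave). The run is open, so emit a `<polyline>` with points (Y-flipped): 133.977,30.284 42.637,93.176 17.376,58.484 161.795,80.235 19.276,88.927.

Run 3: power S103 maps to stroke `#000000` (engrave). The run is open, so emit a `<polyline>` with points (Y-flipped): 246.559,87.917 212.633,80.246 182.497,70.499 156.153,58.676 133.601,44.777 114.839,28.801.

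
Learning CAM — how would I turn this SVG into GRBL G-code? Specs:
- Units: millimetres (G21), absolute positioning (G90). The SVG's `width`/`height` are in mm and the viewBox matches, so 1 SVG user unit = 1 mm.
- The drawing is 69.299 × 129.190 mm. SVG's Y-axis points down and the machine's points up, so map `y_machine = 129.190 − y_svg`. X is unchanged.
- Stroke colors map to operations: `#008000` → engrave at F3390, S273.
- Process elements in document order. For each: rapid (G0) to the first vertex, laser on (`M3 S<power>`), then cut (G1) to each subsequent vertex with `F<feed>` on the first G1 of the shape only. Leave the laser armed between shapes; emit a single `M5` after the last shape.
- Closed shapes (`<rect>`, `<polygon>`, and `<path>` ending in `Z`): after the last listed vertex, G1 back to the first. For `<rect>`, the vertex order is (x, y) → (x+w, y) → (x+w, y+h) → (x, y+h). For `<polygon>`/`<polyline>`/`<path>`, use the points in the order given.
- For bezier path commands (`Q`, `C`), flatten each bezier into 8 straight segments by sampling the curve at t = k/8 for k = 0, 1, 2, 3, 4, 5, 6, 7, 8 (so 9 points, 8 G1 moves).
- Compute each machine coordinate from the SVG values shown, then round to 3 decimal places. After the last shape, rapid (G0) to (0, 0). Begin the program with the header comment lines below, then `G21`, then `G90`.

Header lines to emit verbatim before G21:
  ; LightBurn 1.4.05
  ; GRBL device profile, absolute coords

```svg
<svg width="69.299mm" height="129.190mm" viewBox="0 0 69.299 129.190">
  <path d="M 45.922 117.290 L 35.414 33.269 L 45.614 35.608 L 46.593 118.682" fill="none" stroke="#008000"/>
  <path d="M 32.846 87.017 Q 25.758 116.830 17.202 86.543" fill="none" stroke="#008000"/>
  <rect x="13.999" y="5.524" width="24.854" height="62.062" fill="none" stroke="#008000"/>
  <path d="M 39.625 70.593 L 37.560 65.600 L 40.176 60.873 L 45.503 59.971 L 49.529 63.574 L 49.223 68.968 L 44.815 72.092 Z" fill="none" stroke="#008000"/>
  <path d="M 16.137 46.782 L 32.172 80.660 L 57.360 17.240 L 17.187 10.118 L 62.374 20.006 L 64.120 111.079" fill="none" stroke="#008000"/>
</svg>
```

viewBox `0 0 69.299 129.190` with mm width/height → 1 unit = 1 mm. Flip: y_m = 129.190 − y_svg.

**Shape 1** — `<path>` open polyline, stroke `#008000` → engrave (S273, F3390). Machine vertices: (45.922,11.900) → (35.414,95.921) → (45.614,93.582) → (46.593,10.508). Open path.

**Shape 2** — `<path>` quadratic bezier, stroke `#008000` → engrave (S273, F3390). Control points (SVG): P0=(32.846,87.017), P1=(25.758,116.830), P2=(17.202,86.543); sampled at t=k/8. Machine vertices: (32.846,42.173) → (31.051,35.659) → (29.210,31.023) → (27.324,28.265) → (25.391,27.385) → (23.413,28.383) → (21.388,31.260) → (19.318,36.014) → (17.202,42.647). Open path.

**Shape 3** — `<rect>` rectangle, stroke `#008000` → engrave (S273, F3390). Machine vertices: (13.999,123.666) → (38.853,123.666) → (38.853,61.604) → (13.999,61.604) → (13.999,123.666). Closed: final G1 returns to the first vertex.

**Shape 4** — `<path>` regular polygon, stroke `#008000` → engrave (S273, F3390). Machine vertices: (39.625,58.597) → (37.560,63.590) → (40.176,68.317) → (45.503,69.219) → (49.529,65.616) → (49.223,60.222) → (44.815,57.098) → (39.625,58.597). Closed: final G1 returns to the first vertex.

**Shape 5** — `<path>` open polyline, stroke `#008000` → engrave (S273, F3390). Machine vertices: (16.137,82.408) → (32.172,48.530) → (57.360,111.950) → (17.187,119.072) → (62.374,109.184) → (64.120,18.111). Open path.

; LightBurn 1.4.05
; GRBL device profile, absolute coords
G21
G90
G0 X45.922 Y11.900
M3 S273
G1 X35.414 Y95.921 F3390
G1 X45.614 Y93.582
G1 X46.593 Y10.508
G0 X32.846 Y42.173
M3 S273
G1 X31.051 Y35.659 F3390
G1 X29.210 Y31.023
G1 X27.324 Y28.265
G1 X25.391 Y27.385
G1 X23.413 Y28.383
G1 X21.388 Y31.260
G1 X19.318 Y36.014
G1 X17.202 Y42.647
G0 X13.999 Y123.666
M3 S273
G1 X38.853 Y123.666 F3390
G1 X38.853 Y61.604
G1 X13.999 Y61.604
G1 X13.999 Y123.666
G0 X39.625 Y58.597
M3 S273
G1 X37.560 Y63.590 F3390
G1 X40.176 Y68.317
G1 X45.503 Y69.219
G1 X49.529 Y65.616
G1 X49.223 Y60.222
G1 X44.815 Y57.098
G1 X39.625 Y58.597
G0 X16.137 Y82.408
M3 S273
G1 X32.172 Y48.530 F3390
G1 X57.360 Y111.950
G1 X17.187 Y119.072
G1 X62.374 Y109.184
G1 X64.120 Y18.111
M5
G0 X0.000 Y0.000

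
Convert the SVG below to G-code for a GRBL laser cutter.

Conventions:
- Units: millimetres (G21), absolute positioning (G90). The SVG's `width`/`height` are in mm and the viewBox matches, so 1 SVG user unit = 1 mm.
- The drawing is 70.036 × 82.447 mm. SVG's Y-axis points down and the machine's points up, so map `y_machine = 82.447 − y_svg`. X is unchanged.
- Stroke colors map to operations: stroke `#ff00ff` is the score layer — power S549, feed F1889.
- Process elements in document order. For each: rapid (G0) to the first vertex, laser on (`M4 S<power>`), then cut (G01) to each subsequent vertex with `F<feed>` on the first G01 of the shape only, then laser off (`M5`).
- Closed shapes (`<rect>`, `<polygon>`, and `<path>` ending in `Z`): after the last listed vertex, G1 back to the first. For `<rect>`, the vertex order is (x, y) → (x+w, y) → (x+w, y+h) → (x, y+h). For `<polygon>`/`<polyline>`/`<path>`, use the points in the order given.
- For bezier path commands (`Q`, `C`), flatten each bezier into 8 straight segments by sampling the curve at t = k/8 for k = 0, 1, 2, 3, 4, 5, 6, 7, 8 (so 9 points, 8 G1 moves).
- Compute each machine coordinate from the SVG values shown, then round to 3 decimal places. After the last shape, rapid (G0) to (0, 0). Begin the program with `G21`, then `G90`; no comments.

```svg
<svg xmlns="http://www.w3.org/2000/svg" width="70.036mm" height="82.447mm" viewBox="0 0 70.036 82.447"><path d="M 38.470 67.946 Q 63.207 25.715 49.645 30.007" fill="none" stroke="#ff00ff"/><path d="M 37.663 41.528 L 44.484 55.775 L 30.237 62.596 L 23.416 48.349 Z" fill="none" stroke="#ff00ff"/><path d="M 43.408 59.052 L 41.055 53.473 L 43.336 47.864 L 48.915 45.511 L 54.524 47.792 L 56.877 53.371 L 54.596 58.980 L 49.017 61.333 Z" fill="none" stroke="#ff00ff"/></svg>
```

G21
G90
G0 X38.470 Y14.501
M4 S549
G01 X44.056 Y24.332 F1889
G01 X48.445 Y32.709
G01 X51.637 Y39.632
G01 X53.632 Y45.101
G01 X54.431 Y49.117
G01 X54.032 Y51.678
G01 X52.437 Y52.786
G01 X49.645 Y52.440
M5
G0 X37.663 Y40.919
M4 S549
G01 X44.484 Y26.672 F1889
G01 X30.237 Y19.851
G01 X23.416 Y34.098
G01 X37.663 Y40.919
M5
G0 X43.408 Y23.395
M4 S549
G01 X41.055 Y28.974 F1889
G01 X43.336 Y34.583
G01 X48.915 Y36.936
G01 X54.524 Y34.655
G01 X56.877 Y29.076
G01 X54.596 Y23.467
G01 X49.017 Y21.114
G01 X43.408 Y23.395
M5
G0 X0.000 Y0.000

Since the viewBox matches the mm dimensions, user units are millimetres directly. The only transform is the Y-flip y_m = 82.447 − y_svg.

Shape 1 is a quadratic bezier drawn with `<path>`. Its stroke #ff00ff means score at S549, F1889. After flipping Y the toolpath is (38.470,14.501) → (44.056,24.332) → (48.445,32.709) → (51.637,39.632) → (53.632,45.101) → (54.431,49.117) → (54.032,51.678) → (52.437,52.786) → (49.645,52.440).

Shape 2 is a regular polygon drawn with `<path>`. Its stroke #ff00ff means score at S549, F1889. After flipping Y the toolpath is (37.663,40.919) → (44.484,26.672) → (30.237,19.851) → (23.416,34.098) → (37.663,40.919), returning to the start.

Shape 3 is a regular polygon drawn with `<path>`. Its stroke #ff00ff means score at S549, F1889. After flipping Y the toolpath is (43.408,23.395) → (41.055,28.974) → (43.336,34.583) → (48.915,36.936) → (54.524,34.655) → (56.877,29.076) → (54.596,23.467) → (49.017,21.114) → (43.408,23.395), returning to the start.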